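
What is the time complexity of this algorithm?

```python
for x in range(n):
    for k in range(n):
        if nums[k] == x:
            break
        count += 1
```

Time complexity: O(n^2).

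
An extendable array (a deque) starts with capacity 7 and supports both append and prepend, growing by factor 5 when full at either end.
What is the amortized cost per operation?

Growth at either end copies all elements; capacities form a geometric sequence with ratio 5, so total copy cost over n operations is O(n) (two geometric series). Amortized O(1).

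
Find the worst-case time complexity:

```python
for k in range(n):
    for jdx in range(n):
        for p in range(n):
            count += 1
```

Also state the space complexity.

Time complexity: O(n^3).
Space complexity: O(1).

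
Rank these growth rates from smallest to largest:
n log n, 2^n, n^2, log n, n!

Ordered by growth rate: log n < n log n < n^2 < 2^n < n!.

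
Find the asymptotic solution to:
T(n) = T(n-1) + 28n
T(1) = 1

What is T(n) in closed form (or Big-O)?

Unrolling: T(n) = 1 + 28*(2 + 3 + ... + n) = 1 + 28*(n(n+1)/2 - 1) = O(n^2).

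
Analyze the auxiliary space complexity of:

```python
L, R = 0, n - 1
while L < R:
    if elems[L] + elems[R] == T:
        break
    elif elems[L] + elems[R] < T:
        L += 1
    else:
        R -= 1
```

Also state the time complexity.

Space complexity: O(1).
Only a constant amount of auxiliary storage is used; nothing grows with n.
Time complexity: O(n).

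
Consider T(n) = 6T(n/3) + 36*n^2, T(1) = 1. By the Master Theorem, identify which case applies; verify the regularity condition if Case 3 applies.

a=6, b=3, f(n)=36*n^2.
log_3(6) = 1.631 < 2.
f(n) = Omega(n^(1.631+epsilon)) for some epsilon > 0, so Case 3 is the candidate.
Regularity: a*f(n/b) = 6*36*(n/3)^2 = (6/9)*36*n^2 <= c*f(n) with c = 6/9 < 1. Satisfied.
Case 3: T(n) = Theta(n^2).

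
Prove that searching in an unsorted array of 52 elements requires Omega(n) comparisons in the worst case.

An adversary can always place the target in the last position checked. Until all 52 positions are examined, the target might be in any unchecked position. Therefore 52 comparisons are necessary.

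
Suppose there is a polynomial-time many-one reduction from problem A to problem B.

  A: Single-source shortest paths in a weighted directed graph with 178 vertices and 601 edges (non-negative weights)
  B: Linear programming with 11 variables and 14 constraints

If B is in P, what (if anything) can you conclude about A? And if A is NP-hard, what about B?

A poly-time reduction A <=_p B means any A-instance can be transformed to a B-instance in poly time.
If B is in P: compose the reduction with B's poly-time algorithm to solve A in poly time, so A is in P.
If A is NP-hard: every NP problem reduces to A, which reduces to B; composing reductions, every NP problem reduces to B, so B is NP-hard.
(Here in fact A is P and B is P.)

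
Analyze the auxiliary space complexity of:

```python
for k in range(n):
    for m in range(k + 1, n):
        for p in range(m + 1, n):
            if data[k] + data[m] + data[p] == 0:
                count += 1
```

Space complexity: O(1).
Only a constant amount of auxiliary storage is used; nothing grows with n.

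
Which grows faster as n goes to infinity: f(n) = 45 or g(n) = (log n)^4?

g(n) = (log n)^4 grows faster: any unbounded function dominates a constant.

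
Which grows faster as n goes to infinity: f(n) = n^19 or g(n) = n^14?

f(n) = n^19 grows faster: n^19/n^14 = n^5 -> infinity.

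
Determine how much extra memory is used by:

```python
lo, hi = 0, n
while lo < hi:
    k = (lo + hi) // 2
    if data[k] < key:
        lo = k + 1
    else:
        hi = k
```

Space complexity: O(1).
Only a constant amount of auxiliary storage is used; nothing grows with n.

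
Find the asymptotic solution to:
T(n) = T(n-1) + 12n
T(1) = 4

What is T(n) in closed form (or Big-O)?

Unrolling: T(n) = 4 + 12*(2 + 3 + ... + n) = 4 + 12*(n(n+1)/2 - 1) = O(n^2).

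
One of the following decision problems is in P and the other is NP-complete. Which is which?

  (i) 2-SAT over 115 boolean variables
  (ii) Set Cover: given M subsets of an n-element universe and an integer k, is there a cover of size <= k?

(i) is P: 2-SAT is solvable in linear time via implication-graph SCCs.
(ii) is NP-complete: one of Karp's 21 NP-complete problems (with k part of the input).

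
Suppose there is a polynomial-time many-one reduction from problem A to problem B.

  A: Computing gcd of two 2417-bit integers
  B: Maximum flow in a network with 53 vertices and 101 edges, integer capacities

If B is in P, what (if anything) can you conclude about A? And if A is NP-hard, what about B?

A poly-time reduction A <=_p B means any A-instance can be transformed to a B-instance in poly time.
If B is in P: compose the reduction with B's poly-time algorithm to solve A in poly time, so A is in P.
If A is NP-hard: every NP problem reduces to A, which reduces to B; composing reductions, every NP problem reduces to B, so B is NP-hard.
(Here in fact A is P and B is P.)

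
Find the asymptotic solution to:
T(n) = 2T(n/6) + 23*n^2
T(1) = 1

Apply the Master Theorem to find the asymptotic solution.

a=2, b=6, f(n)=23*n^2. log_6(2) = 0.3869 < 2. Case 3: T(n) = O(n^2).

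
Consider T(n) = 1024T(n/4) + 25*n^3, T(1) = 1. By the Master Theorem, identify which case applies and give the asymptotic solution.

a=1024, b=4, f(n)=25*n^3.
log_4(1024) = 5 > 3.
Since f(n) = O(n^3) is polynomially smaller than n^5, Case 1 applies.
T(n) = Theta(n^5).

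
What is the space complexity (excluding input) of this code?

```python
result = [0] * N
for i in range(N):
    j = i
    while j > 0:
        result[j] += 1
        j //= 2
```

Space complexity: O(n).
Auxiliary storage grows linearly with the input size n in the worst case.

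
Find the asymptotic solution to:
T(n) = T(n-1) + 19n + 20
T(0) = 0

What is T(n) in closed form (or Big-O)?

Dominant term in sum is 19*sum(i, i=1..n) = 19*n*(n+1)/2 = O(n^2).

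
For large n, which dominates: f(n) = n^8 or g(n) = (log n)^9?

f(n) = n^8 grows faster: any positive polynomial dominates any polylog.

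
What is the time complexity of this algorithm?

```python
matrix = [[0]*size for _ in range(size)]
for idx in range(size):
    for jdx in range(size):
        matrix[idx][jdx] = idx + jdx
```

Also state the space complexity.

Time complexity: O(n^2).
Space complexity: O(n^2).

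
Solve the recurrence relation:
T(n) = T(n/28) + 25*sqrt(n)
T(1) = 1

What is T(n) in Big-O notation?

Each level contributes sqrt(n/28^k). Geometric series with ratio 1/sqrt(28) < 1 sums to O(sqrt(n)).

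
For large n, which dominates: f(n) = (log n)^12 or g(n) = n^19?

g(n) = n^19 grows faster: any positive polynomial dominates any polylog.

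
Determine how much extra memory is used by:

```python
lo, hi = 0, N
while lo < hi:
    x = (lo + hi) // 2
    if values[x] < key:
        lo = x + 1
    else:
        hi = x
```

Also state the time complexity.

Space complexity: O(1).
Only a constant amount of auxiliary storage is used; nothing grows with n.
Time complexity: O(log n).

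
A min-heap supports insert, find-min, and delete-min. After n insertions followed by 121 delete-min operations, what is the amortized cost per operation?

Insert takes O(log n) worst case. Delete-min takes O(log n). Over a sequence of n inserts and 121 delete-mins, total cost is O((n + 121) log n). Amortized per operation: O(log n).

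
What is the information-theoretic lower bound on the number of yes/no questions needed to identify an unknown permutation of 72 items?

There are 72! = 61234458376886086861524070385274672740778091784697328983823014963978384987221689274204160000000000000000 permutations. Each yes/no question gives at most 1 bit, so at least ceil(log_2(61234458376886086861524070385274672740778091784697328983823014963978384987221689274204160000000000000000)) = 345 questions are needed.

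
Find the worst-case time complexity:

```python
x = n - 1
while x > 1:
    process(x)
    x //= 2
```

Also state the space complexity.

Time complexity: O(log n).
Space complexity: O(1).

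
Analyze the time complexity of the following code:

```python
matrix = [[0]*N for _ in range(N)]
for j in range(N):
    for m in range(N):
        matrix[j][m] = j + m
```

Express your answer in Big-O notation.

Time complexity: O(n^2).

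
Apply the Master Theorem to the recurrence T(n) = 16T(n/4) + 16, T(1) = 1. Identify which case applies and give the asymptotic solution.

a=16, b=4, f(n)=16.
log_4(16) = 2 > 0.
Since f(n) = O(n^0) is polynomially smaller than n^2, Case 1 applies.
T(n) = Theta(n^2).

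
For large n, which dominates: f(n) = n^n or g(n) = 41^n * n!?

g(n) = 41^n * n! grows faster: by Stirling n! ~ sqrt(2 pi n)(n/e)^n, so 41^n n! / n^n ~ (41/e)^n sqrt(2 pi n) -> infinity since 41/e > 1.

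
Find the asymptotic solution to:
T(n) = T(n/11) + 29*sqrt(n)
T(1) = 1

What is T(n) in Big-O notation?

Each level contributes sqrt(n/11^k). Geometric series with ratio 1/sqrt(11) < 1 sums to O(sqrt(n)).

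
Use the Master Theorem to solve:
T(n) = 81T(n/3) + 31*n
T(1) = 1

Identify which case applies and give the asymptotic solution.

a=81, b=3, f(n)=31*n.
log_3(81) = 4 > 1.
Since f(n) = O(n^1) is polynomially smaller than n^4, Case 1 applies.
T(n) = Theta(n^4).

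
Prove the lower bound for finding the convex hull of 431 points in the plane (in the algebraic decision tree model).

Reduction from sorting: given 431 numbers x_1,...,x_{431}, map x_i to the point (x_i, x_i^2) on the parabola y = x^2. All points are on the convex hull, and walking the hull gives them in sorted x-order. Since sorting requires Omega(n log n), so does planar convex hull.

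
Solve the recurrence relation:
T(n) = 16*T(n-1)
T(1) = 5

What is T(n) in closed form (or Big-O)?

Each step multiplies by 16. T(n) = T(1)*16^(n-1) = 5*16^(n-1).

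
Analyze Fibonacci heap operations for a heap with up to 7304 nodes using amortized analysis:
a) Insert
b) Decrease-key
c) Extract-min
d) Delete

Fibonacci heaps use lazy consolidation. Potential function Phi = t + 2m (t = number of trees, m = marked nodes).
- Insert: O(1) actual, Delta Phi = +1 (one new tree) => O(1) amortized.
- Decrease-key: with c cascading cuts, actual cost is O(c); Delta Phi <= c - 2(c-1) + 2 = 4 - c (c new trees; >= c-1 marks cleared; <= 1 new mark). Amortized O(c) + (4 - c) = O(1).
- Extract-min: O(D(n) + t) actual; consolidation drops t to <= D(n)+1, so Delta Phi pays for the t term. D(n) = O(log n) for n = 7304 => O(log n) amortized.
- Delete: decrease-key to -inf then extract-min = O(log n).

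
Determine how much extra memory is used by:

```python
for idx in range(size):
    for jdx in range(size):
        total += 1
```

Space complexity: O(1).
Only a constant amount of auxiliary storage is used; nothing grows with n.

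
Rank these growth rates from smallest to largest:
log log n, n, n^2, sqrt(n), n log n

Ordered by growth rate: log log n < sqrt(n) < n < n log n < n^2.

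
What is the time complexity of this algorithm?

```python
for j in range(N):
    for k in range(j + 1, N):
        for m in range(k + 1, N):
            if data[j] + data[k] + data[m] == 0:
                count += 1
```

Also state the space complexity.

Time complexity: O(n^3).
Space complexity: O(1).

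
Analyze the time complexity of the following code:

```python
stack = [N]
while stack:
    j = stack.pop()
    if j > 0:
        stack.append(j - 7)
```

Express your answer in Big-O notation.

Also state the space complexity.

Time complexity: O(n).
Space complexity: O(1).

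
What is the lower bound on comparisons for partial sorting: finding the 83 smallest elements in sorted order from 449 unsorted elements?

Finding 83 smallest of 449 in sorted order: Omega(449) to identify the 83 smallest, plus Omega(83 log 83) to sort them. Total: Omega(n + k log k).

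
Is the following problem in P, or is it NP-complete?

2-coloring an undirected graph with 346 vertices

This problem is in P: 2-coloring is bipartiteness testing via BFS, O(V+E).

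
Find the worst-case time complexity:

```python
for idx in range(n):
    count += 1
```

Time complexity: O(n).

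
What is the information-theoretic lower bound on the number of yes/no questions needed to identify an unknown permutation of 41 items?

There are 41! = 33452526613163807108170062053440751665152000000000 permutations. Each yes/no question gives at most 1 bit, so at least ceil(log_2(33452526613163807108170062053440751665152000000000)) = 165 questions are needed.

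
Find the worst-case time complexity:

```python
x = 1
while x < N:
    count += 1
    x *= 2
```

Time complexity: O(log n).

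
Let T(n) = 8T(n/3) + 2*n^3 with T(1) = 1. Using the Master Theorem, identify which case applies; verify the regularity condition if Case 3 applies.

a=8, b=3, f(n)=2*n^3.
log_3(8) = 1.893 < 3.
f(n) = Omega(n^(1.893+epsilon)) for some epsilon > 0, so Case 3 is the candidate.
Regularity: a*f(n/b) = 8*2*(n/3)^3 = (8/27)*2*n^3 <= c*f(n) with c = 8/27 < 1. Satisfied.
Case 3: T(n) = Theta(n^3).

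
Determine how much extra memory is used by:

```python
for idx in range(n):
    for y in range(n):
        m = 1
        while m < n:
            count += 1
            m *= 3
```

Space complexity: O(1).
Only a constant amount of auxiliary storage is used; nothing grows with n.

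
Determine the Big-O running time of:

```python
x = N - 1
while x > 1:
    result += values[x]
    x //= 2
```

Time complexity: O(log n).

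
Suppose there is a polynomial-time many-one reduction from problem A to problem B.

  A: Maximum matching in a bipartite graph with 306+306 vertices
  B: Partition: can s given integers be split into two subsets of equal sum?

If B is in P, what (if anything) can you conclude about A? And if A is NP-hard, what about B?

A poly-time reduction A <=_p B means any A-instance can be transformed to a B-instance in poly time.
If B is in P: compose the reduction with B's poly-time algorithm to solve A in poly time, so A is in P.
If A is NP-hard: every NP problem reduces to A, which reduces to B; composing reductions, every NP problem reduces to B, so B is NP-hard.
(Here in fact A is P and B is NP-complete.)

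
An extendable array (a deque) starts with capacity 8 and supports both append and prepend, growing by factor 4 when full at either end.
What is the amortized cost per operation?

Growth at either end copies all elements; capacities form a geometric sequence with ratio 4, so total copy cost over n operations is O(n) (two geometric series). Amortized O(1).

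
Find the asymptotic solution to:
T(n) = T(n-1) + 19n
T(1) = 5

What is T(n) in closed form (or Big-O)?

Unrolling: T(n) = 5 + 19*(2 + 3 + ... + n) = 5 + 19*(n(n+1)/2 - 1) = O(n^2).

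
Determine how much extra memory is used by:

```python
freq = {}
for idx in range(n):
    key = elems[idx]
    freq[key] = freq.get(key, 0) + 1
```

Space complexity: O(n).
Auxiliary storage grows linearly with the input size n in the worst case.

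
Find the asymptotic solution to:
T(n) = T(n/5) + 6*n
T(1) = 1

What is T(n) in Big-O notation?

Geometric series: 6*n*(1 + 1/5 + 1/5^2 + ...) = O(n). T(n) = O(n).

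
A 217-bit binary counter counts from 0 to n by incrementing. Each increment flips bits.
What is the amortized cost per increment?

Bit i flips every 2^i increments. Total flips over n increments: sum_{i=0}^{217} n/2^i < 2n. Amortized cost: 2n/n = O(1).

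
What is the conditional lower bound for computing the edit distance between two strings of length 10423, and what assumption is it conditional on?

Under SETH (the Strong Exponential Time Hypothesis), edit distance on length-10423 strings cannot be computed in O(n^(2-epsilon)) time for any epsilon > 0 (Backurs-Indyk). The reduction is from CNF-SAT via the orthogonal vectors problem.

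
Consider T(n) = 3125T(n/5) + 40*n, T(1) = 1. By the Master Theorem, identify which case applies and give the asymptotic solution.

a=3125, b=5, f(n)=40*n.
log_5(3125) = 5 > 1.
Since f(n) = O(n^1) is polynomially smaller than n^5, Case 1 applies.
T(n) = Theta(n^5).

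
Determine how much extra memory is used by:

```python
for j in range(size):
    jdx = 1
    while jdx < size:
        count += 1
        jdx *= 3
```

Space complexity: O(1).
Only a constant amount of auxiliary storage is used; nothing grows with n.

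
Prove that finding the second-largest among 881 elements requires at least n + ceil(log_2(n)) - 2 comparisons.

Lower bound (adversary): identifying the maximum requires 881-1 comparisons (each eliminates one candidate). Assign weight 1 to each element; on each comparison the adversary lets the heavier side win and gives it the loser's weight. The max ends with weight 881, but each comparison it wins at most doubles its weight, so the max must win >= ceil(log_2(881)) = 10 comparisons. The second-largest is one of those 10 direct losers to the max, and identifying which one is largest needs >= 10-1 further comparisons. Total >= 881-1 + 10-1 = 889.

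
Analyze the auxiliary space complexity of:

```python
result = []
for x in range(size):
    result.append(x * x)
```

Space complexity: O(n).
Auxiliary storage grows linearly with the input size n in the worst case.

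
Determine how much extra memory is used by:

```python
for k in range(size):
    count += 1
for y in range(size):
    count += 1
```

Space complexity: O(1).
Only a constant amount of auxiliary storage is used; nothing grows with n.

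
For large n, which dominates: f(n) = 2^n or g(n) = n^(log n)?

f(n) = 2^n grows faster: take logs: log(n^(log n)) = (log n)^2, log(2^n) = n log 2; n dominates (log n)^2.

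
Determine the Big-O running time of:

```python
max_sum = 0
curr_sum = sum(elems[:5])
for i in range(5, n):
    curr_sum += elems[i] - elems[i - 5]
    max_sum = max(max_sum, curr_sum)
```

Time complexity: O(n).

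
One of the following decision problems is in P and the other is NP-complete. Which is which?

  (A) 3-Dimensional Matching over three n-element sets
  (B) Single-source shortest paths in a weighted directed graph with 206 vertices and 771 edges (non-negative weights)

(A) is NP-complete: one of Karp's 21 NP-complete problems.
(B) is P: Dijkstra's algorithm runs in O((V+E) log V).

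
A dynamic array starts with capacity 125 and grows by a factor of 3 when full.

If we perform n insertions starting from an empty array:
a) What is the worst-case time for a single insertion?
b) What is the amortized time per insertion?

(a) Worst-case single insertion: O(n) -- when the array is full at capacity c, the resize copies all c elements, and c can be Theta(n).
(b) Resizes happen at sizes 125, 375, 1125, ... Total copy cost for n insertions: 125 + 375 + ... = O(n) (geometric series with ratio 1/3). Amortized cost per insertion: O(n)/n = O(1).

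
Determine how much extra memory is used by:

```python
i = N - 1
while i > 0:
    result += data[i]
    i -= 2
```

Space complexity: O(1).
Only a constant amount of auxiliary storage is used; nothing grows with n.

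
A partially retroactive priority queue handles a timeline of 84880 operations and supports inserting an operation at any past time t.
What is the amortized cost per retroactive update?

Partially retroactive priority queues (Demaine-Iacono-Langerman) allow updates at past times with queries only at the present. With a balanced BST over the m = 84880 timeline events tracking bridges, each retroactive insert or delete is O(log m) amortized.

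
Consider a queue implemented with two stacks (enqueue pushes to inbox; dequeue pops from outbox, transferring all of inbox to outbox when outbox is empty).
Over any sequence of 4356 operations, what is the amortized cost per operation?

Each element is pushed to inbox once, popped once, pushed to outbox once, and popped once: 4 unit operations over its lifetime. Over 4356 operations the total work is O(4356). Amortized O(1) per enqueue/dequeue.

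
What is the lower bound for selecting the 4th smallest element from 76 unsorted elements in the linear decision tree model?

Selecting the 4th smallest of 76 elements requires Omega(n) comparisons. Every element must be compared at least once. The BFPRT algorithm achieves O(n), making this tight.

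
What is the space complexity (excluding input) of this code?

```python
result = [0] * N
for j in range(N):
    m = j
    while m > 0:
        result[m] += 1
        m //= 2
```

Space complexity: O(n).
Auxiliary storage grows linearly with the input size n in the worst case.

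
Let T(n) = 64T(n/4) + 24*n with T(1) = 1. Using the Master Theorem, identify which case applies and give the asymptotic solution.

a=64, b=4, f(n)=24*n.
log_4(64) = 3 > 1.
Since f(n) = O(n^1) is polynomially smaller than n^3, Case 1 applies.
T(n) = Theta(n^3).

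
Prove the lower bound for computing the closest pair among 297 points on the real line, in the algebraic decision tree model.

Reduction from element distinctness: given 297 reals, the closest-pair distance is 0 iff two are equal. Element distinctness has an Omega(n log n) lower bound in the algebraic decision tree model (Ben-Or). Therefore closest pair on a line also requires Omega(n log n). Sorting then a linear scan achieves this.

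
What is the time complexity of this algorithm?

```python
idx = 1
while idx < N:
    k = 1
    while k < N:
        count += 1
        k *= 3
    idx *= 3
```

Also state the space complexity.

Time complexity: O(log^2 n).
Space complexity: O(1).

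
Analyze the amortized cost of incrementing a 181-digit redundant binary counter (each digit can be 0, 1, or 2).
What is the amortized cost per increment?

A redundant counter on 181 digits allows digit values 0, 1, 2. Increment adds 1 to the least significant digit and carries any 2 to a 0 plus +1 on the next digit. With potential Phi = (number of 2-digits), each increment does O(1) actual work plus a chain of carries, each of which decreases Phi by 1. Amortized O(1).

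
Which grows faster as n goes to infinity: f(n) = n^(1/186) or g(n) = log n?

f(n) = n^(1/186) grows faster: any positive power of n dominates log n.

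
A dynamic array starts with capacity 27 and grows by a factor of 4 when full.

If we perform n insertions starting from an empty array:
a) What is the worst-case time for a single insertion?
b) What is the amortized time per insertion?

(a) Worst-case single insertion: O(n) -- when the array is full at capacity c, the resize copies all c elements, and c can be Theta(n).
(b) Resizes happen at sizes 27, 108, 432, ... Total copy cost for n insertions: 27 + 108 + ... = O(n) (geometric series with ratio 1/4). Amortized cost per insertion: O(n)/n = O(1).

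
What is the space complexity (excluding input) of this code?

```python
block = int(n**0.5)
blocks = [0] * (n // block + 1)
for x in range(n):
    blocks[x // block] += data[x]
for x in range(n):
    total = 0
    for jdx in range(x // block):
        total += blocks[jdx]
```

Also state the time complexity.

Space complexity: O(sqrt(n)).
Storage scales with sqrt(n).
Time complexity: O(n * sqrt(n)).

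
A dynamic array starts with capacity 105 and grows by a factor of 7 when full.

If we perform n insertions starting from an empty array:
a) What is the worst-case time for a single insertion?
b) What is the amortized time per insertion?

(a) Worst-case single insertion: O(n) -- when the array is full at capacity c, the resize copies all c elements, and c can be Theta(n).
(b) Resizes happen at sizes 105, 735, 5145, ... Total copy cost for n insertions: 105 + 735 + ... = O(n) (geometric series with ratio 1/7). Amortized cost per insertion: O(n)/n = O(1).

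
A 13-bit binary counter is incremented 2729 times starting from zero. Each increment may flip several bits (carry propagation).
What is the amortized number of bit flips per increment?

Bit i flips on every 2^i-th increment, so over 2729 increments bit i flips floor(2729/2^i) times. Summing over i: total flips < 2 * 2729. Amortized: < 2 = O(1) per increment.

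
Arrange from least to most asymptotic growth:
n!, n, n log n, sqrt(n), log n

Ordered by growth rate: log n < sqrt(n) < n < n log n < n!.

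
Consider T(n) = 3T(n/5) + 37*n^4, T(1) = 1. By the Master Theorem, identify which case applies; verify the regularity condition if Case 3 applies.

a=3, b=5, f(n)=37*n^4.
log_5(3) = 0.6826 < 4.
f(n) = Omega(n^(0.6826+epsilon)) for some epsilon > 0, so Case 3 is the candidate.
Regularity: a*f(n/b) = 3*37*(n/5)^4 = (3/625)*37*n^4 <= c*f(n) with c = 3/625 < 1. Satisfied.
Case 3: T(n) = Theta(n^4).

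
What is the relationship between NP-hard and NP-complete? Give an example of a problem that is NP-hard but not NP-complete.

NP-hard: at least as hard as any NP problem (but need not be in NP). NP-complete = NP-hard intersection NP. The Halting Problem is NP-hard but undecidable (not in NP). The optimization version of TSP is NP-hard but not a decision problem.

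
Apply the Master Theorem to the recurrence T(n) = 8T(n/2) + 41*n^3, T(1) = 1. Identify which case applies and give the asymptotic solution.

a=8, b=2, f(n)=41*n^3.
log_2(8) = 3, so n^(log_b(a)) = n^3.
f(n) = Theta(n^3), so Case 2 applies.
T(n) = Theta(n^3 log n).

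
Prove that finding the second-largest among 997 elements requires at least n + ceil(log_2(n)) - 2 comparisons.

Lower bound (adversary): identifying the maximum requires 997-1 comparisons (each eliminates one candidate). Assign weight 1 to each element; on each comparison the adversary lets the heavier side win and gives it the loser's weight. The max ends with weight 997, but each comparison it wins at most doubles its weight, so the max must win >= ceil(log_2(997)) = 10 comparisons. The second-largest is one of those 10 direct losers to the max, and identifying which one is largest needs >= 10-1 further comparisons. Total >= 997-1 + 10-1 = 1005.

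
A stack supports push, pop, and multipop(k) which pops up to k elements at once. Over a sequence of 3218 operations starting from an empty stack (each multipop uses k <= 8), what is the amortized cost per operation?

Each element is pushed exactly once and popped at most once (whether by pop or as part of a multipop). So the total number of individual pops over the whole sequence is at most the number of pushes, which is at most 3218. Total work <= 2 * 3218, hence O(1) amortized per operation.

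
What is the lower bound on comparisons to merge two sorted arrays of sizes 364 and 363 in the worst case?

Adversary: with |364 - 363| <= 1 the inputs can be fully interleaved so that every adjacent pair in the merged output comes from different arrays. Then each of the 726 adjacent pairs must be directly compared, or the algorithm cannot determine their relative order. Standard merge meets this bound.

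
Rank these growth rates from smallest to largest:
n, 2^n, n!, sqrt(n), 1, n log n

Ordered by growth rate: 1 < sqrt(n) < n < n log n < 2^n < n!.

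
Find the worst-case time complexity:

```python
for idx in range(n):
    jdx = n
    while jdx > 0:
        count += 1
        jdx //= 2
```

Time complexity: O(n log n).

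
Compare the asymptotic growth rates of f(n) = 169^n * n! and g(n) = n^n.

f(n) = 169^n * n! grows faster: by Stirling n! ~ sqrt(2 pi n)(n/e)^n, so 169^n n! / n^n ~ (169/e)^n sqrt(2 pi n) -> infinity since 169/e > 1.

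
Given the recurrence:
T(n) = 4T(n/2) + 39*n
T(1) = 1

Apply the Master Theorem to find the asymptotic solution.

a=4, b=2, f(n)=39*n. log_2(4) = 2. Case 1 of Master Theorem: T(n) = O(n^2).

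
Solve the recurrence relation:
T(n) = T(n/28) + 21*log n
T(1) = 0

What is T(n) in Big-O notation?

Each of the log_28(n) levels adds O(log n). T(n) = O(log^2 n).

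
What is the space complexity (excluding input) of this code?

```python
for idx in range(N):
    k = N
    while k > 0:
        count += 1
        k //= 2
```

Space complexity: O(1).
Only a constant amount of auxiliary storage is used; nothing grows with n.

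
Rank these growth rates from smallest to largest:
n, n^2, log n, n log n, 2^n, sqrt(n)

Ordered by growth rate: log n < sqrt(n) < n < n log n < n^2 < 2^n.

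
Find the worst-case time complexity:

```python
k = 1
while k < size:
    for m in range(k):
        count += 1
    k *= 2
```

Time complexity: O(n).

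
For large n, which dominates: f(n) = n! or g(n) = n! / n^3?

f(n) = n! grows faster: the ratio n!/(n!/n^3) = n^3 -> infinity.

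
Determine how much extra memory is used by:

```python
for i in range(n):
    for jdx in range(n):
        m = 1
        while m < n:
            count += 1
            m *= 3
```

Space complexity: O(1).
Only a constant amount of auxiliary storage is used; nothing grows with n.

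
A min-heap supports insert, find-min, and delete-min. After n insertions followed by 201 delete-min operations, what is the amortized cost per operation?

Insert takes O(log n) worst case. Delete-min takes O(log n). Over a sequence of n inserts and 201 delete-mins, total cost is O((n + 201) log n). Amortized per operation: O(log n).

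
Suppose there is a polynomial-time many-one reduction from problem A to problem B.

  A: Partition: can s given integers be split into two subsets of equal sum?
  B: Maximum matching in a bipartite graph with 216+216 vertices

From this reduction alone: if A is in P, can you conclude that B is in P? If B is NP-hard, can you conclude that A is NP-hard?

A poly-time reduction A <=_p B transfers tractability DOWN (B easy => A easy) and hardness UP (A hard => B hard), not the reverse.
From A in P, the reduction alone does NOT give B in P: any problem in P trivially reduces to SAT, yet SAT is not known to be in P.
From B NP-hard, the reduction alone does NOT give A NP-hard: again, easy problems reduce to hard ones.
(Here in fact A is NP-complete and B is in P, so no such reduction is known -- its existence would imply P = NP; the analysis concerns only what the assumed reduction would or would not let you conclude.)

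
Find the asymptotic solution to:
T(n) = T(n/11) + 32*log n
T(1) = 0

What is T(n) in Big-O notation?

Each of the log_11(n) levels adds O(log n). T(n) = O(log^2 n).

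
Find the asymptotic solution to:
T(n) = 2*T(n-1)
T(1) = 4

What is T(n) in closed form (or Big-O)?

Each step multiplies by 2. T(n) = T(1)*2^(n-1) = 4*2^(n-1).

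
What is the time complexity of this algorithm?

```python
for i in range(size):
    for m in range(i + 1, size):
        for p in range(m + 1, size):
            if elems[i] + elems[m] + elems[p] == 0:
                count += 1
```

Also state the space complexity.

Time complexity: O(n^3).
Space complexity: O(1).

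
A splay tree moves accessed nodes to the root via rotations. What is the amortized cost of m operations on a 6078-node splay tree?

Using a potential function Phi = sum of log(size of subtree) for each node, each splay operation has amortized cost O(log n) where n = 6078. Bad individual operations (O(n)) are offset by decreased potential.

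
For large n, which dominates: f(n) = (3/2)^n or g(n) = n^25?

f(n) = (3/2)^n grows faster: (3/2)^n is exponential with base 3/2 > 1, dominating every polynomial.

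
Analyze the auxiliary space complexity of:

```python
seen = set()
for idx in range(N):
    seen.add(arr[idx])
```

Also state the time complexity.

Space complexity: O(n).
Auxiliary storage grows linearly with the input size n in the worst case.
Time complexity: O(n).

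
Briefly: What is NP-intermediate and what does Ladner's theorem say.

NP-intermediate problems are in NP but neither in P nor NP-complete (assuming P != NP). Ladner's theorem proves such problems exist if P != NP. Graph isomorphism and integer factoring are candidate NP-intermediate problems -- no polynomial algorithm is known, but no NP-completeness proof exists either.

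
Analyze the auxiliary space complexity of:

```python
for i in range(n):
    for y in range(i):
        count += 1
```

Space complexity: O(1).
Only a constant amount of auxiliary storage is used; nothing grows with n.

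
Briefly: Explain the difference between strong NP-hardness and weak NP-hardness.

A problem is strongly NP-hard if it remains NP-hard even when all numbers in the input are bounded by a polynomial in the input length. A weakly NP-hard problem admits a pseudopolynomial algorithm. Subset Sum is weakly NP-hard (has O(nW) DP). 3-SAT is strongly NP-hard (no numeric parameters).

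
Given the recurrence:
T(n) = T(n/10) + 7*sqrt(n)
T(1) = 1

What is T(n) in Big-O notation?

Each level contributes sqrt(n/10^k). Geometric series with ratio 1/sqrt(10) < 1 sums to O(sqrt(n)).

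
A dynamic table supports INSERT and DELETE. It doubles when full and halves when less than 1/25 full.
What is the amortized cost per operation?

Using potential function Phi = |2*num_items - table_size| when load > 1/2, and Phi = table_size/2 - num_items otherwise. The gap of 1/25 vs 1/2 for shrinking prevents thrashing. Both insert and delete have O(1) amortized cost.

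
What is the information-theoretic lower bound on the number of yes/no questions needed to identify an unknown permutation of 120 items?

There are 120! = 6689502913449127057588118054090372586752746333138029810295671352301633557244962989366874165271984981308157637893214090552534408589408121859898481114389650005964960521256960000000000000000000000000000 permutations. Each yes/no question gives at most 1 bit, so at least ceil(log_2(6689502913449127057588118054090372586752746333138029810295671352301633557244962989366874165271984981308157637893214090552534408589408121859898481114389650005964960521256960000000000000000000000000000)) = 661 questions are needed.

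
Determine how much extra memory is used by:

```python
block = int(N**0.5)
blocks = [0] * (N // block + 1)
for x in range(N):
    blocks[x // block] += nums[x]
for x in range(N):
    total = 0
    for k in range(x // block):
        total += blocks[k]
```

Space complexity: O(sqrt(n)).
Storage scales with sqrt(n).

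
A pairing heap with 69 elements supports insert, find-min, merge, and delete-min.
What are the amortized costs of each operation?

Pairing heaps are self-adjusting heap-ordered trees. Insert and merge link two roots: O(1). Find-min reads the root: O(1). Delete-min removes the root, then pairs children in two passes; amortized cost is O(log 69) = O(log n).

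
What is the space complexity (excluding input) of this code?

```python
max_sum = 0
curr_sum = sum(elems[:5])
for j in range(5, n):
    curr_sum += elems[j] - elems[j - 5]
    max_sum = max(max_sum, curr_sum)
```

Space complexity: O(1).
Only a constant amount of auxiliary storage is used; nothing grows with n.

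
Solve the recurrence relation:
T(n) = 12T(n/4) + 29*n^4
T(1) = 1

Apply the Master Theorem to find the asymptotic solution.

a=12, b=4, f(n)=29*n^4. log_4(12) = 1.792 < 4. Case 3: T(n) = O(n^4).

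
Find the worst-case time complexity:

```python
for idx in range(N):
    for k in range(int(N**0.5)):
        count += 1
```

Time complexity: O(n * sqrt(n)).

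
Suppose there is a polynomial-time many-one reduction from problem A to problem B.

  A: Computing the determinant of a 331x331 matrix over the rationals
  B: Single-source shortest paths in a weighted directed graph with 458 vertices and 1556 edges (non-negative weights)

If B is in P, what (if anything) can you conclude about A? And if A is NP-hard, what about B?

A poly-time reduction A <=_p B means any A-instance can be transformed to a B-instance in poly time.
If B is in P: compose the reduction with B's poly-time algorithm to solve A in poly time, so A is in P.
If A is NP-hard: every NP problem reduces to A, which reduces to B; composing reductions, every NP problem reduces to B, so B is NP-hard.
(Here in fact A is P and B is P.)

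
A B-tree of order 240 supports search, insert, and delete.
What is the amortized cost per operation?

B-tree of order 240 has height O(log_240 n). Each operation traverses the tree height. Splits during insert and merges during delete are O(1) each and occur at most once per level. Total cost per operation: O(log_240 n).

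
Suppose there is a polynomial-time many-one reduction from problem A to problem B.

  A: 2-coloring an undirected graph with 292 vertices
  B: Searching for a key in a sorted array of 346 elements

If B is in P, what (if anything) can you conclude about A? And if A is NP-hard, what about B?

A poly-time reduction A <=_p B means any A-instance can be transformed to a B-instance in poly time.
If B is in P: compose the reduction with B's poly-time algorithm to solve A in poly time, so A is in P.
If A is NP-hard: every NP problem reduces to A, which reduces to B; composing reductions, every NP problem reduces to B, so B is NP-hard.
(Here in fact A is P and B is P.)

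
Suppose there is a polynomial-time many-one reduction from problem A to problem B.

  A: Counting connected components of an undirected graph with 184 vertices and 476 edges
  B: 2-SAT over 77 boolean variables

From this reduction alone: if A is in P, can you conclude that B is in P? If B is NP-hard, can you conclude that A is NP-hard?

A poly-time reduction A <=_p B transfers tractability DOWN (B easy => A easy) and hardness UP (A hard => B hard), not the reverse.
From A in P, the reduction alone does NOT give B in P: any problem in P trivially reduces to SAT, yet SAT is not known to be in P.
From B NP-hard, the reduction alone does NOT give A NP-hard: again, easy problems reduce to hard ones.
(Here in fact A is P and B is P.)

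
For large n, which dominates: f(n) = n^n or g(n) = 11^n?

f(n) = n^n grows faster: n^n / 11^n = (n/11)^n -> infinity once n > 11.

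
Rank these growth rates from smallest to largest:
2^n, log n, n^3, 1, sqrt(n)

Ordered by growth rate: 1 < log n < sqrt(n) < n^3 < 2^n.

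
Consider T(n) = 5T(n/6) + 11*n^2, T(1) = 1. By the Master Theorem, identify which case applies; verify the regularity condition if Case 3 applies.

a=5, b=6, f(n)=11*n^2.
log_6(5) = 0.8982 < 2.
f(n) = Omega(n^(0.8982+epsilon)) for some epsilon > 0, so Case 3 is the candidate.
Regularity: a*f(n/b) = 5*11*(n/6)^2 = (5/36)*11*n^2 <= c*f(n) with c = 5/36 < 1. Satisfied.
Case 3: T(n) = Theta(n^2).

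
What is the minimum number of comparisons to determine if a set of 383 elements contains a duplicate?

Determining if 383 elements are all distinct requires Omega(n log n) comparisons in the comparison model. This follows from the element distinctness lower bound.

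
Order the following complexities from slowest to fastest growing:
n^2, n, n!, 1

Ordered by growth rate: 1 < n < n^2 < n!.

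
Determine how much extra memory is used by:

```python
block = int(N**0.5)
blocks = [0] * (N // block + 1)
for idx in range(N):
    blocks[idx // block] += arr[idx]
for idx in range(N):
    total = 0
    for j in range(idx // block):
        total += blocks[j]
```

Space complexity: O(sqrt(n)).
Storage scales with sqrt(n).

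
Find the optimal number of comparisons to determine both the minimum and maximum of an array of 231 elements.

Naive approach: 460 comparisons (230 for max + 230 for min).
Optimal: Compare elements in pairs first (floor(n/2) = 115 comparisons), then find max among winners and min among losers (115 comparisons each).
Total: ceil(3n/2) - 2 = 345 comparisons. An adversary argument shows this is also a lower bound.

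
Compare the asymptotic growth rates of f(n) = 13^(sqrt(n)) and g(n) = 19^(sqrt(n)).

g(n) = 19^(sqrt(n)) grows faster: ratio is (19/13)^(sqrt(n)) -> infinity since 19/13 > 1.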